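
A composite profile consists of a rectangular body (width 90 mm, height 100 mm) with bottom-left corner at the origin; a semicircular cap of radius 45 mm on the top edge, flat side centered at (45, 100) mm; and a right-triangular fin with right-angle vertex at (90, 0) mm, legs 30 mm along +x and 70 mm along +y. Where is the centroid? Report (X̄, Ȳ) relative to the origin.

rectangular body: A = 90 × 100 = 9000.00, centroid at (45.00, 50.00).
semicircular top: A = ½π·45² = 3180.86, centroid at (45.00, 119.10).
triangular fin: A = ½·30·70 = 1050.00, centroid at (100.00, 23.33).
ΣA = 13230.86 mm²
ΣAX̄ = (9000.00)(45.00) + (3180.86)(45.00) + (1050.00)(100.00) = 653138.82 mm³
ΣAȲ = (9000.00)(50.00) + (3180.86)(119.10) + (1050.00)(23.33) = 853336.26 mm³
X̄ = 653138.82 / 13230.86 = 49.36 mm
Ȳ = 853336.26 / 13230.86 = 64.50 mm

X̄ = 49.36 mm, Ȳ = 64.50 mm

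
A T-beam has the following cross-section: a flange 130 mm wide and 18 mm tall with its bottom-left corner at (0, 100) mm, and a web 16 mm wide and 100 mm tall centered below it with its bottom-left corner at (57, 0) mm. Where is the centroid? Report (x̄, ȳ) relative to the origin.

Part | A | x̄ᵢ | ȳᵢ | A·x̄ᵢ | A·ȳᵢ
web | 1600.00 | 65.00 | 50.00 | 104000.00 | 80000.00
flange | 2340.00 | 65.00 | 109.00 | 152100.00 | 255060.00
Σ | 3940.00 |  |  | 256100.00 | 335060.00
x̄ = 256100.00 / 3940.00 = 65.00 mm
ȳ = 335060.00 / 3940.00 = 85.04 mm

x̄ = 65.00 mm, ȳ = 85.04 mm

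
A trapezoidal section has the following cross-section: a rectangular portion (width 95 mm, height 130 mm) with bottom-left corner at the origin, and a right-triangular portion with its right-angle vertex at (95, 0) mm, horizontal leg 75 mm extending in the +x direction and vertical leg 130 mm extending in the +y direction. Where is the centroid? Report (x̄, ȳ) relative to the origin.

rectangular portion: A = 95 × 130 = 12350.00, centroid at (47.50, 65.00).
triangular portion: A = ½·75·130 = 4875.00, centroid at (120.00, 43.33).
ΣA = 17225.00 mm²
ΣAx̄ = (12350.00)(47.50) + (4875.00)(120.00) = 1171625.00 mm³
ΣAȳ = (12350.00)(65.00) + (4875.00)(43.33) = 1014000.00 mm³
x̄ = 1171625.00 / 17225.00 = 68.02 mm
ȳ = 1014000.00 / 17225.00 = 58.87 mm

x̄ = 68.02 mm, ȳ = 58.87 mm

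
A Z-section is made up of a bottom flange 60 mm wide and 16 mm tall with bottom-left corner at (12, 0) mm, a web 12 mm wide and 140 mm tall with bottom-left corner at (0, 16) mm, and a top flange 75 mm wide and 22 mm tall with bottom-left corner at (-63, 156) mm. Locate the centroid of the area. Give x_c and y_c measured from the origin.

x_c = 1.94 mm, y_c = 99.70 mm

bottom flange: A = 60 × 16 = 960.00, centroid at (42.00, 8.00).
web: A = 12 × 140 = 1680.00, centroid at (6.00, 86.00).
top flange: A = 75 × 22 = 1650.00, centroid at (-25.50, 167.00).
ΣA = 4290.00 mm², ΣAx_c = 8325.00 mm³, ΣAy_c = 427710.00 mm³.
x_c = 8325.00/4290.00 = 1.94 mm; y_c = 427710.00/4290.00 = 99.70 mm.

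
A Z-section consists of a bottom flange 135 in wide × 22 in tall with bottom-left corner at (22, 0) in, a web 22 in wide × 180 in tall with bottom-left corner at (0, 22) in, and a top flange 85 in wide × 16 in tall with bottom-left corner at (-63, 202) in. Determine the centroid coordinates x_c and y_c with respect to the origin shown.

bottom flange: A = 135 × 22 = 2970.00, centroid at (89.50, 11.00).
web: A = 22 × 180 = 3960.00, centroid at (11.00, 112.00).
top flange: A = 85 × 16 = 1360.00, centroid at (-20.50, 210.00).
ΣA = 8290.00 in²
ΣAx_c = (2970.00)(89.50) + (3960.00)(11.00) + (1360.00)(-20.50) = 281495.00 in³
ΣAy_c = (2970.00)(11.00) + (3960.00)(112.00) + (1360.00)(210.00) = 761790.00 in³
x_c = 281495.00 / 8290.00 = 33.96 in
y_c = 761790.00 / 8290.00 = 91.89 in

x_c = 33.96 in, y_c = 91.89 in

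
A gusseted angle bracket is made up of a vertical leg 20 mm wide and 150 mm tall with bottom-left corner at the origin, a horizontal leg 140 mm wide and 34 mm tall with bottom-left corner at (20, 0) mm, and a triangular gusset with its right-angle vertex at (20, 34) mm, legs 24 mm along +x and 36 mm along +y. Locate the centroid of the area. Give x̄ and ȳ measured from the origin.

vertical leg: A = 20 × 150 = 3000.00, centroid at (10.00, 75.00).
horizontal leg: A = 140 × 34 = 4760.00, centroid at (90.00, 17.00).
gusset: A = ½·24·36 = 432.00, centroid at (28.00, 46.00).
ΣA = 8192.00 mm², ΣAx̄ = 470496.00 mm³, ΣAȳ = 325792.00 mm³.
x̄ = 470496.00/8192.00 = 57.43 mm; ȳ = 325792.00/8192.00 = 39.77 mm.

x̄ = 57.43 mm, ȳ = 39.77 mm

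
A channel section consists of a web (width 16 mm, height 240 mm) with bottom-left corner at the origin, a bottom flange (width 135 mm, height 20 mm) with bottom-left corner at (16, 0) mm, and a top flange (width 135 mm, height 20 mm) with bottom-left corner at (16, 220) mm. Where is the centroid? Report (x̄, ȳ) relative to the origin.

x̄ = 52.12 mm, ȳ = 120.00 mm

web: A = 16 × 240 = 3840.00, centroid at (8.00, 120.00).
bottom flange: A = 135 × 20 = 2700.00, centroid at (83.50, 10.00).
top flange: A = 135 × 20 = 2700.00, centroid at (83.50, 230.00).
ΣA = 9240.00 mm²
ΣAx̄ = (3840.00)(8.00) + (2700.00)(83.50) + (2700.00)(83.50) = 481620.00 mm³
ΣAȳ = (3840.00)(120.00) + (2700.00)(10.00) + (2700.00)(230.00) = 1108800.00 mm³
x̄ = 481620.00 / 9240.00 = 52.12 mm
ȳ = 1108800.00 / 9240.00 = 120.00 mm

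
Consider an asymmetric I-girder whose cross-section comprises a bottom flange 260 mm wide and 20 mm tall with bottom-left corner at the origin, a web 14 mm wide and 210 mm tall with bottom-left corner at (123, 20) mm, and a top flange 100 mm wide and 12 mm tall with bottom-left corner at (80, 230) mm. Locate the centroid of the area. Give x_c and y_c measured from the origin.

x_c = 130.00 mm, y_c = 75.24 mm

bottom flange: A = 260 × 20 = 5200.00, centroid at (130.00, 10.00).
web: A = 14 × 210 = 2940.00, centroid at (130.00, 125.00).
top flange: A = 100 × 12 = 1200.00, centroid at (130.00, 236.00).
ΣA = 9340.00 mm², ΣAx_c = 1214200.00 mm³, ΣAy_c = 702700.00 mm³.
x_c = 1214200.00/9340.00 = 130.00 mm; y_c = 702700.00/9340.00 = 75.24 mm.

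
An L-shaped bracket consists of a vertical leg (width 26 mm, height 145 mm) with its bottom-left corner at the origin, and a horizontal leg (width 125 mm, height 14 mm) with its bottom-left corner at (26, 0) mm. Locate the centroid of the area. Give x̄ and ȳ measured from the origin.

vertical leg: A = 26 × 145 = 3770.00, centroid at (13.00, 72.50).
horizontal leg: A = 125 × 14 = 1750.00, centroid at (88.50, 7.00).
ΣA = 5520.00 mm²
ΣAx̄ = (3770.00)(13.00) + (1750.00)(88.50) = 203885.00 mm³
ΣAȳ = (3770.00)(72.50) + (1750.00)(7.00) = 285575.00 mm³
x̄ = 203885.00 / 5520.00 = 36.94 mm
ȳ = 285575.00 / 5520.00 = 51.73 mm

x̄ = 36.94 mm, ȳ = 51.73 mm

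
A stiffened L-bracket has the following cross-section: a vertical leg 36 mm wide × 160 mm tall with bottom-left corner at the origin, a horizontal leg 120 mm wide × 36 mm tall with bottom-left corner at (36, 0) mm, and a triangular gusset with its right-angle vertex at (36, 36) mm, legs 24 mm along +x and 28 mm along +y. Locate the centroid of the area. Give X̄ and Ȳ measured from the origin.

vertical leg: A = 36 × 160 = 5760.00, centroid at (18.00, 80.00).
horizontal leg: A = 120 × 36 = 4320.00, centroid at (96.00, 18.00).
gusset: A = ½·24·28 = 336.00, centroid at (44.00, 45.33).
ΣA = 10416.00 mm², ΣAX̄ = 533184.00 mm³, ΣAȲ = 553792.00 mm³.
X̄ = 533184.00/10416.00 = 51.19 mm; Ȳ = 553792.00/10416.00 = 53.17 mm.

X̄ = 51.19 mm, Ȳ = 53.17 mm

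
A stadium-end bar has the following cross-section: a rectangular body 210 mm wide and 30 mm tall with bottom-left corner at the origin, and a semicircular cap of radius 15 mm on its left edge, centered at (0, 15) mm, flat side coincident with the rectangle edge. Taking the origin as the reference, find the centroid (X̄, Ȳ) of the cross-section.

X̄ = 99.08 mm, Ȳ = 15.00 mm

Part | A | x̄ᵢ | ȳᵢ | A·x̄ᵢ | A·ȳᵢ
rectangular body | 6300.00 | 105.00 | 15.00 | 661500.00 | 94500.00
semicircular end | 353.43 | -6.37 | 15.00 | -2250.00 | 5301.44
Σ | 6653.43 |  |  | 659250.00 | 99801.44
X̄ = 659250.00 / 6653.43 = 99.08 mm
Ȳ = 99801.44 / 6653.43 = 15.00 mm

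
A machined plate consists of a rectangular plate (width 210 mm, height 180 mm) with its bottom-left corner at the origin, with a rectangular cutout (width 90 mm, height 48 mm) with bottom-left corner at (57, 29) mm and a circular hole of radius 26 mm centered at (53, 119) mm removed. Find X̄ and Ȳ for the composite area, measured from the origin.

plate: A = 210 × 180 = 37800.00, centroid at (105.00, 90.00).
hole 1: A = −(90 × 48) = -4320.00, centroid at (102.00, 53.00).
hole 2: A = −π·26² = -2123.72, centroid at (53.00, 119.00).
ΣA = 31356.28 mm², ΣAX̄ = 3415803.02 mm³, ΣAȲ = 2920317.72 mm³.
X̄ = 3415803.02/31356.28 = 108.94 mm; Ȳ = 2920317.72/31356.28 = 93.13 mm.

X̄ = 108.94 mm, Ȳ = 93.13 mm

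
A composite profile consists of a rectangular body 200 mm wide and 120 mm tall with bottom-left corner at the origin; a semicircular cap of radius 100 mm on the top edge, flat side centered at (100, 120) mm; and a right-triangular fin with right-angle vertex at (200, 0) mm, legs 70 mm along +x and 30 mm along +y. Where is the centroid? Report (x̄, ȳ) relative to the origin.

Part | A | x̄ᵢ | ȳᵢ | A·x̄ᵢ | A·ȳᵢ
rectangular body | 24000.00 | 100.00 | 60.00 | 2400000.00 | 1440000.00
semicircular top | 15707.96 | 100.00 | 162.44 | 1570796.33 | 2551622.26
triangular fin | 1050.00 | 223.33 | 10.00 | 234500.00 | 10500.00
Σ | 40757.96 |  |  | 4205296.33 | 4002122.26
x̄ = 4205296.33 / 40757.96 = 103.18 mm
ȳ = 4002122.26 / 40757.96 = 98.19 mm

x̄ = 103.18 mm, ȳ = 98.19 mm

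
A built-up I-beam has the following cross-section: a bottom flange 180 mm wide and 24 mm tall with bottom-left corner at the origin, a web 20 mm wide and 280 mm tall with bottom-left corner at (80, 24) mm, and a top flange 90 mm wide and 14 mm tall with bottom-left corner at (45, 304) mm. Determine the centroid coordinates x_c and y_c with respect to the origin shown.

bottom flange: A = 180 × 24 = 4320.00, centroid at (90.00, 12.00).
web: A = 20 × 280 = 5600.00, centroid at (90.00, 164.00).
top flange: A = 90 × 14 = 1260.00, centroid at (90.00, 311.00).
ΣA = 11180.00 mm², ΣAx_c = 1006200.00 mm³, ΣAy_c = 1362100.00 mm³.
x_c = 1006200.00/11180.00 = 90.00 mm; y_c = 1362100.00/11180.00 = 121.83 mm.

x_c = 90.00 mm, y_c = 121.83 mm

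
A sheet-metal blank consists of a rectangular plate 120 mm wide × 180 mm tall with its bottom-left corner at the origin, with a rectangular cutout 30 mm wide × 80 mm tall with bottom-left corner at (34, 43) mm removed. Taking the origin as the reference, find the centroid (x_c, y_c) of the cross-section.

x_c = 61.38 mm, y_c = 90.88 mm

plate: A = 120 × 180 = 21600.00, centroid at (60.00, 90.00).
hole: A = −(30 × 80) = -2400.00, centroid at (49.00, 83.00).
ΣA = 19200.00 mm²
ΣAx_c = (21600.00)(60.00) + (-2400.00)(49.00) = 1178400.00 mm³
ΣAy_c = (21600.00)(90.00) + (-2400.00)(83.00) = 1744800.00 mm³
x_c = 1178400.00 / 19200.00 = 61.38 mm
y_c = 1744800.00 / 19200.00 = 90.88 mm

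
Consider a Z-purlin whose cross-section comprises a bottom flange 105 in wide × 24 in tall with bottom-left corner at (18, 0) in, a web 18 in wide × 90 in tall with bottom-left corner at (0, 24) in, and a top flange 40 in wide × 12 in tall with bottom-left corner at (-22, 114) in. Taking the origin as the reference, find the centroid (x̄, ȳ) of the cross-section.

bottom flange: A = 105 × 24 = 2520.00, centroid at (70.50, 12.00).
web: A = 18 × 90 = 1620.00, centroid at (9.00, 69.00).
top flange: A = 40 × 12 = 480.00, centroid at (-2.00, 120.00).
ΣA = 4620.00 in²
ΣAx̄ = (2520.00)(70.50) + (1620.00)(9.00) + (480.00)(-2.00) = 191280.00 in³
ΣAȳ = (2520.00)(12.00) + (1620.00)(69.00) + (480.00)(120.00) = 199620.00 in³
x̄ = 191280.00 / 4620.00 = 41.40 in
ȳ = 199620.00 / 4620.00 = 43.21 in

x̄ = 41.40 in, ȳ = 43.21 in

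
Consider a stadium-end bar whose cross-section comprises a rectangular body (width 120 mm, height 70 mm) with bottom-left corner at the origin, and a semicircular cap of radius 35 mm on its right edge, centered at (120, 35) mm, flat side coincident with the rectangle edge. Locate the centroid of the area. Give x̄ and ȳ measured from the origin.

rectangular body: A = 120 × 70 = 8400.00, centroid at (60.00, 35.00).
semicircular end: A = ½π·35² = 1924.23, centroid at (134.85, 35.00).
ΣA = 10324.23 mm², ΣAx̄ = 763490.39 mm³, ΣAȳ = 361347.89 mm³.
x̄ = 763490.39/10324.23 = 73.95 mm; ȳ = 361347.89/10324.23 = 35.00 mm.

x̄ = 73.95 mm, ȳ = 35.00 mm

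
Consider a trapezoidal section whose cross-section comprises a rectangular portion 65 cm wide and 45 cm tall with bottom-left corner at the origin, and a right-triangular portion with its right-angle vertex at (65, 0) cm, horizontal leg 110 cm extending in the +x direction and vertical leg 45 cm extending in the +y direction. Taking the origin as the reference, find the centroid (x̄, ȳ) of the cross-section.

x̄ = 64.20 cm, ȳ = 19.06 cm

rectangular portion: A = 65 × 45 = 2925.00, centroid at (32.50, 22.50).
triangular portion: A = ½·110·45 = 2475.00, centroid at (101.67, 15.00).
ΣA = 5400.00 cm²
ΣAx̄ = (2925.00)(32.50) + (2475.00)(101.67) = 346687.50 cm³
ΣAȳ = (2925.00)(22.50) + (2475.00)(15.00) = 102937.50 cm³
x̄ = 346687.50 / 5400.00 = 64.20 cm
ȳ = 102937.50 / 5400.00 = 19.06 cm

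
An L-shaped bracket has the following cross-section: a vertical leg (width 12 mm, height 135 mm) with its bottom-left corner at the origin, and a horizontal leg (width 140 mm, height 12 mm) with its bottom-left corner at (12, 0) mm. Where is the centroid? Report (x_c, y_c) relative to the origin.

x_c = 44.69 mm, y_c = 36.19 mm

vertical leg: A = 12 × 135 = 1620.00, centroid at (6.00, 67.50).
horizontal leg: A = 140 × 12 = 1680.00, centroid at (82.00, 6.00).
ΣA = 3300.00 mm²
ΣAx_c = (1620.00)(6.00) + (1680.00)(82.00) = 147480.00 mm³
ΣAy_c = (1620.00)(67.50) + (1680.00)(6.00) = 119430.00 mm³
x_c = 147480.00 / 3300.00 = 44.69 mm
y_c = 119430.00 / 3300.00 = 36.19 mm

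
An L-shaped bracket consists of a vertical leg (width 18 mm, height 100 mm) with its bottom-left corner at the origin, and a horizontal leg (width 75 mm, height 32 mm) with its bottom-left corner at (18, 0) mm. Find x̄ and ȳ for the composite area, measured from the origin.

vertical leg: A = 18 × 100 = 1800.00, centroid at (9.00, 50.00).
horizontal leg: A = 75 × 32 = 2400.00, centroid at (55.50, 16.00).
ΣA = 4200.00 mm², ΣAx̄ = 149400.00 mm³, ΣAȳ = 128400.00 mm³.
x̄ = 149400.00/4200.00 = 35.57 mm; ȳ = 128400.00/4200.00 = 30.57 mm.

x̄ = 35.57 mm, ȳ = 30.57 mm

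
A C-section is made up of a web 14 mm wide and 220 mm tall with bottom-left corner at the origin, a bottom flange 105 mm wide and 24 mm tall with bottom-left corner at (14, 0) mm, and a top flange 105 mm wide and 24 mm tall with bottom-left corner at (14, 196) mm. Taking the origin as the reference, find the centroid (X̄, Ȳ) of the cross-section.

web: A = 14 × 220 = 3080.00, centroid at (7.00, 110.00).
bottom flange: A = 105 × 24 = 2520.00, centroid at (66.50, 12.00).
top flange: A = 105 × 24 = 2520.00, centroid at (66.50, 208.00).
ΣA = 8120.00 mm²
ΣAX̄ = (3080.00)(7.00) + (2520.00)(66.50) + (2520.00)(66.50) = 356720.00 mm³
ΣAȲ = (3080.00)(110.00) + (2520.00)(12.00) + (2520.00)(208.00) = 893200.00 mm³
X̄ = 356720.00 / 8120.00 = 43.93 mm
Ȳ = 893200.00 / 8120.00 = 110.00 mm

X̄ = 43.93 mm, Ȳ = 110.00 mm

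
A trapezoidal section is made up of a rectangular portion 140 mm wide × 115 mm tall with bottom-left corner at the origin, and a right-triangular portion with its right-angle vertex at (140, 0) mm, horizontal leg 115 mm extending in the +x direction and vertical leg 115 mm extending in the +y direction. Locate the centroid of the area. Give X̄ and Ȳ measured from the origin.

rectangular portion: A = 140 × 115 = 16100.00, centroid at (70.00, 57.50).
triangular portion: A = ½·115·115 = 6612.50, centroid at (178.33, 38.33).
ΣA = 22712.50 mm², ΣAX̄ = 2306229.17 mm³, ΣAȲ = 1179229.17 mm³.
X̄ = 2306229.17/22712.50 = 101.54 mm; Ȳ = 1179229.17/22712.50 = 51.92 mm.

X̄ = 101.54 mm, Ȳ = 51.92 mm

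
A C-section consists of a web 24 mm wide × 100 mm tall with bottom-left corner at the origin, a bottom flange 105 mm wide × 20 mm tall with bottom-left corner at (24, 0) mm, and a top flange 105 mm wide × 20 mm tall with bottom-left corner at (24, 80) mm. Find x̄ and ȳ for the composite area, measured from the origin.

x̄ = 53.05 mm, ȳ = 50.00 mm

web: A = 24 × 100 = 2400.00, centroid at (12.00, 50.00).
bottom flange: A = 105 × 20 = 2100.00, centroid at (76.50, 10.00).
top flange: A = 105 × 20 = 2100.00, centroid at (76.50, 90.00).
ΣA = 6600.00 mm², ΣAx̄ = 350100.00 mm³, ΣAȳ = 330000.00 mm³.
x̄ = 350100.00/6600.00 = 53.05 mm; ȳ = 330000.00/6600.00 = 50.00 mm.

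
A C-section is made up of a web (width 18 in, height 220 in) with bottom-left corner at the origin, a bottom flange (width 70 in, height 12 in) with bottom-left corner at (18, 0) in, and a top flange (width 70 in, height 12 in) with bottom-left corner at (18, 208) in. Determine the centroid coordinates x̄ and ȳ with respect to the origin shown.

web: A = 18 × 220 = 3960.00, centroid at (9.00, 110.00).
bottom flange: A = 70 × 12 = 840.00, centroid at (53.00, 6.00).
top flange: A = 70 × 12 = 840.00, centroid at (53.00, 214.00).
ΣA = 5640.00 in², ΣAx̄ = 124680.00 in³, ΣAȳ = 620400.00 in³.
x̄ = 124680.00/5640.00 = 22.11 in; ȳ = 620400.00/5640.00 = 110.00 in.

x̄ = 22.11 in, ȳ = 110.00 in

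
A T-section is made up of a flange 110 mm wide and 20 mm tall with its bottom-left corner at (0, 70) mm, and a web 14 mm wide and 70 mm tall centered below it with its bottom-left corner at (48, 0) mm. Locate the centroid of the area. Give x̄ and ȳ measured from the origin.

x̄ = 55.00 mm, ȳ = 66.13 mm

Part | A | x̄ᵢ | ȳᵢ | A·x̄ᵢ | A·ȳᵢ
web | 980.00 | 55.00 | 35.00 | 53900.00 | 34300.00
flange | 2200.00 | 55.00 | 80.00 | 121000.00 | 176000.00
Σ | 3180.00 |  |  | 174900.00 | 210300.00
x̄ = 174900.00 / 3180.00 = 55.00 mm
ȳ = 210300.00 / 3180.00 = 66.13 mm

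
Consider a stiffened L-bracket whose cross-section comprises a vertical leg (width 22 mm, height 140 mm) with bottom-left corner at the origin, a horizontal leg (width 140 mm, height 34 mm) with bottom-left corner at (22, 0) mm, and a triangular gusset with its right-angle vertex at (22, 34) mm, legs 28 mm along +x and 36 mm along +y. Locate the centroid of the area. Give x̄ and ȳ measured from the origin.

x̄ = 58.44 mm, ȳ = 38.32 mm

vertical leg: A = 22 × 140 = 3080.00, centroid at (11.00, 70.00).
horizontal leg: A = 140 × 34 = 4760.00, centroid at (92.00, 17.00).
gusset: A = ½·28·36 = 504.00, centroid at (31.33, 46.00).
ΣA = 8344.00 mm²
ΣAx̄ = (3080.00)(11.00) + (4760.00)(92.00) + (504.00)(31.33) = 487592.00 mm³
ΣAȳ = (3080.00)(70.00) + (4760.00)(17.00) + (504.00)(46.00) = 319704.00 mm³
x̄ = 487592.00 / 8344.00 = 58.44 mm
ȳ = 319704.00 / 8344.00 = 38.32 mm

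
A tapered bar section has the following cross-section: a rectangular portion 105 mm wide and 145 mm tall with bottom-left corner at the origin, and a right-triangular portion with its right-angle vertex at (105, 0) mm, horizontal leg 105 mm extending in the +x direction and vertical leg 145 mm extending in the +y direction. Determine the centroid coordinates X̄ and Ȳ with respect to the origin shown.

X̄ = 81.67 mm, Ȳ = 64.44 mm

Part | A | x̄ᵢ | ȳᵢ | A·x̄ᵢ | A·ȳᵢ
rectangular portion | 15225.00 | 52.50 | 72.50 | 799312.50 | 1103812.50
triangular portion | 7612.50 | 140.00 | 48.33 | 1065750.00 | 367937.50
Σ | 22837.50 |  |  | 1865062.50 | 1471750.00
X̄ = 1865062.50 / 22837.50 = 81.67 mm
Ȳ = 1471750.00 / 22837.50 = 64.44 mm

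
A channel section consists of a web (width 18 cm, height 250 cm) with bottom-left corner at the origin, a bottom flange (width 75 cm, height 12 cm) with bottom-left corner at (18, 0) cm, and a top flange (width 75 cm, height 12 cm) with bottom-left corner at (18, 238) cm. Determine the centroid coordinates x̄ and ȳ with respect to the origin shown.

x̄ = 22.29 cm, ȳ = 125.00 cm

Part | A | x̄ᵢ | ȳᵢ | A·x̄ᵢ | A·ȳᵢ
web | 4500.00 | 9.00 | 125.00 | 40500.00 | 562500.00
bottom flange | 900.00 | 55.50 | 6.00 | 49950.00 | 5400.00
top flange | 900.00 | 55.50 | 244.00 | 49950.00 | 219600.00
Σ | 6300.00 |  |  | 140400.00 | 787500.00
x̄ = 140400.00 / 6300.00 = 22.29 cm
ȳ = 787500.00 / 6300.00 = 125.00 cm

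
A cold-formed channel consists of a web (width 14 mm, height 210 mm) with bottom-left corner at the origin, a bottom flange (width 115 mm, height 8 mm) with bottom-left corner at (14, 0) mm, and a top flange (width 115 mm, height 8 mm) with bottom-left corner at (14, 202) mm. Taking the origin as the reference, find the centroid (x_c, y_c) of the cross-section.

Part | A | x̄ᵢ | ȳᵢ | A·x̄ᵢ | A·ȳᵢ
web | 2940.00 | 7.00 | 105.00 | 20580.00 | 308700.00
bottom flange | 920.00 | 71.50 | 4.00 | 65780.00 | 3680.00
top flange | 920.00 | 71.50 | 206.00 | 65780.00 | 189520.00
Σ | 4780.00 |  |  | 152140.00 | 501900.00
x_c = 152140.00 / 4780.00 = 31.83 mm
y_c = 501900.00 / 4780.00 = 105.00 mm

x_c = 31.83 mm, y_c = 105.00 mm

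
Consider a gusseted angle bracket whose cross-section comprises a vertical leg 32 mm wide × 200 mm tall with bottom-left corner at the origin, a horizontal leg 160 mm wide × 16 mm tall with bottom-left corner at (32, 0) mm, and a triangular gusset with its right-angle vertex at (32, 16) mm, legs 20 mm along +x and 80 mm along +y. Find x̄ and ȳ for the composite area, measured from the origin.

x̄ = 43.04 mm, ȳ = 71.17 mm

Part | A | x̄ᵢ | ȳᵢ | A·x̄ᵢ | A·ȳᵢ
vertical leg | 6400.00 | 16.00 | 100.00 | 102400.00 | 640000.00
horizontal leg | 2560.00 | 112.00 | 8.00 | 286720.00 | 20480.00
gusset | 800.00 | 38.67 | 42.67 | 30933.33 | 34133.33
Σ | 9760.00 |  |  | 420053.33 | 694613.33
x̄ = 420053.33 / 9760.00 = 43.04 mm
ȳ = 694613.33 / 9760.00 = 71.17 mm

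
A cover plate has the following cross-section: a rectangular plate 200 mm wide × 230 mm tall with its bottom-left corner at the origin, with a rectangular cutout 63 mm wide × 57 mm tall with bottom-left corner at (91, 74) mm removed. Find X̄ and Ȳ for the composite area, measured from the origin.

X̄ = 98.09 mm, Ȳ = 116.06 mm

plate: A = 200 × 230 = 46000.00, centroid at (100.00, 115.00).
hole: A = −(63 × 57) = -3591.00, centroid at (122.50, 102.50).
ΣA = 42409.00 mm²
ΣAX̄ = (46000.00)(100.00) + (-3591.00)(122.50) = 4160102.50 mm³
ΣAȲ = (46000.00)(115.00) + (-3591.00)(102.50) = 4921922.50 mm³
X̄ = 4160102.50 / 42409.00 = 98.09 mm
Ȳ = 4921922.50 / 42409.00 = 116.06 mm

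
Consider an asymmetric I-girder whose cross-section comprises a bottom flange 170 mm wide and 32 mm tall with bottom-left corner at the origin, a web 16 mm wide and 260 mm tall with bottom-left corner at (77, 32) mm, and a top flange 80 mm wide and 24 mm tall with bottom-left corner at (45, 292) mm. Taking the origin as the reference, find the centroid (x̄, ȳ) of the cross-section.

x̄ = 85.00 mm, ȳ = 116.72 mm

bottom flange: A = 170 × 32 = 5440.00, centroid at (85.00, 16.00).
web: A = 16 × 260 = 4160.00, centroid at (85.00, 162.00).
top flange: A = 80 × 24 = 1920.00, centroid at (85.00, 304.00).
ΣA = 11520.00 mm², ΣAx̄ = 979200.00 mm³, ΣAȳ = 1344640.00 mm³.
x̄ = 979200.00/11520.00 = 85.00 mm; ȳ = 1344640.00/11520.00 = 116.72 mm.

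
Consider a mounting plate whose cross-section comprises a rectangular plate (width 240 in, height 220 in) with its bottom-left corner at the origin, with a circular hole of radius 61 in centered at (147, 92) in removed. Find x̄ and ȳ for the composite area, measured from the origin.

plate: A = 240 × 220 = 52800.00, centroid at (120.00, 110.00).
hole: A = −π·61² = -11689.87, centroid at (147.00, 92.00).
ΣA = 41110.13 in²
ΣAx̄ = (52800.00)(120.00) + (-11689.87)(147.00) = 4617589.66 in³
ΣAȳ = (52800.00)(110.00) + (-11689.87)(92.00) = 4732532.30 in³
x̄ = 4617589.66 / 41110.13 = 112.32 in
ȳ = 4732532.30 / 41110.13 = 115.12 in

x̄ = 112.32 in, ȳ = 115.12 in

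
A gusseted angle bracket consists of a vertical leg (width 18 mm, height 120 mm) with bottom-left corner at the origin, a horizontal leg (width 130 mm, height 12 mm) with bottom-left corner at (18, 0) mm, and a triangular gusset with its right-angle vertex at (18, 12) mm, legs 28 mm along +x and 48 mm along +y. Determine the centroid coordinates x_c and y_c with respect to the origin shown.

x_c = 38.09 mm, y_c = 35.92 mm

Part | A | x̄ᵢ | ȳᵢ | A·x̄ᵢ | A·ȳᵢ
vertical leg | 2160.00 | 9.00 | 60.00 | 19440.00 | 129600.00
horizontal leg | 1560.00 | 83.00 | 6.00 | 129480.00 | 9360.00
gusset | 672.00 | 27.33 | 28.00 | 18368.00 | 18816.00
Σ | 4392.00 |  |  | 167288.00 | 157776.00
x_c = 167288.00 / 4392.00 = 38.09 mm
y_c = 157776.00 / 4392.00 = 35.92 mm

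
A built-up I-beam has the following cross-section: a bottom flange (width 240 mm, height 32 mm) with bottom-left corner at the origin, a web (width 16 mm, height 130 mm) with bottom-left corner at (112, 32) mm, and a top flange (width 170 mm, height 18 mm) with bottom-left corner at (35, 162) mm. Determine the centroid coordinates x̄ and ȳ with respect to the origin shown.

Part | A | x̄ᵢ | ȳᵢ | A·x̄ᵢ | A·ȳᵢ
bottom flange | 7680.00 | 120.00 | 16.00 | 921600.00 | 122880.00
web | 2080.00 | 120.00 | 97.00 | 249600.00 | 201760.00
top flange | 3060.00 | 120.00 | 171.00 | 367200.00 | 523260.00
Σ | 12820.00 |  |  | 1538400.00 | 847900.00
x̄ = 1538400.00 / 12820.00 = 120.00 mm
ȳ = 847900.00 / 12820.00 = 66.14 mm

x̄ = 120.00 mm, ȳ = 66.14 mm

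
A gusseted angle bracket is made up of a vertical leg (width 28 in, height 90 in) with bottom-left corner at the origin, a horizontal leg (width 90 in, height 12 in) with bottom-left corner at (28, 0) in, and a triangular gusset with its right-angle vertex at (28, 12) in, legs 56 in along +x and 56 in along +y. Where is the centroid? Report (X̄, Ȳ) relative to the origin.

X̄ = 36.24 in, Ȳ = 32.50 in

Part | A | x̄ᵢ | ȳᵢ | A·x̄ᵢ | A·ȳᵢ
vertical leg | 2520.00 | 14.00 | 45.00 | 35280.00 | 113400.00
horizontal leg | 1080.00 | 73.00 | 6.00 | 78840.00 | 6480.00
gusset | 1568.00 | 46.67 | 30.67 | 73173.33 | 48085.33
Σ | 5168.00 |  |  | 187293.33 | 167965.33
X̄ = 187293.33 / 5168.00 = 36.24 in
Ȳ = 167965.33 / 5168.00 = 32.50 in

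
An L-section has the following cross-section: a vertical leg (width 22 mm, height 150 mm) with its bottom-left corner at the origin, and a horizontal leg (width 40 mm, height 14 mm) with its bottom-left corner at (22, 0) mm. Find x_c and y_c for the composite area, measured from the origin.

vertical leg: A = 22 × 150 = 3300.00, centroid at (11.00, 75.00).
horizontal leg: A = 40 × 14 = 560.00, centroid at (42.00, 7.00).
ΣA = 3860.00 mm²
ΣAx_c = (3300.00)(11.00) + (560.00)(42.00) = 59820.00 mm³
ΣAy_c = (3300.00)(75.00) + (560.00)(7.00) = 251420.00 mm³
x_c = 59820.00 / 3860.00 = 15.50 mm
y_c = 251420.00 / 3860.00 = 65.13 mm

x_c = 15.50 mm, y_c = 65.13 mm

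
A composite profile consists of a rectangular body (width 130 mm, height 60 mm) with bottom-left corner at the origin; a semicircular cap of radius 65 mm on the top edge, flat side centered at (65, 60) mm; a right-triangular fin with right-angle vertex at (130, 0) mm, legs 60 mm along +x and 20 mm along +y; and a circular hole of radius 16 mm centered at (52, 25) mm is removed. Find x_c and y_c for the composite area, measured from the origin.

Part | A | x̄ᵢ | ȳᵢ | A·x̄ᵢ | A·ȳᵢ
rectangular body | 7800.00 | 65.00 | 30.00 | 507000.00 | 234000.00
semicircular top | 6636.61 | 65.00 | 87.59 | 431379.94 | 581280.20
triangular fin | 600.00 | 150.00 | 6.67 | 90000.00 | 4000.00
hole | -804.25 | 52.00 | 25.00 | -41820.88 | -20106.19
Σ | 14232.37 |  |  | 986559.06 | 799174.01
x_c = 986559.06 / 14232.37 = 69.32 mm
y_c = 799174.01 / 14232.37 = 56.15 mm

x_c = 69.32 mm, y_c = 56.15 mm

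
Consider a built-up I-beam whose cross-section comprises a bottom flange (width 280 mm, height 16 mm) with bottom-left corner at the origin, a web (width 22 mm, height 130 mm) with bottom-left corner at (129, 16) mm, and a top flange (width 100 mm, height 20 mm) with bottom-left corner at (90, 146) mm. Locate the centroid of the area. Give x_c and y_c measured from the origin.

x_c = 140.00 mm, y_c = 62.04 mm

bottom flange: A = 280 × 16 = 4480.00, centroid at (140.00, 8.00).
web: A = 22 × 130 = 2860.00, centroid at (140.00, 81.00).
top flange: A = 100 × 20 = 2000.00, centroid at (140.00, 156.00).
ΣA = 9340.00 mm²
ΣAx_c = (4480.00)(140.00) + (2860.00)(140.00) + (2000.00)(140.00) = 1307600.00 mm³
ΣAy_c = (4480.00)(8.00) + (2860.00)(81.00) + (2000.00)(156.00) = 579500.00 mm³
x_c = 1307600.00 / 9340.00 = 140.00 mm
y_c = 579500.00 / 9340.00 = 62.04 mm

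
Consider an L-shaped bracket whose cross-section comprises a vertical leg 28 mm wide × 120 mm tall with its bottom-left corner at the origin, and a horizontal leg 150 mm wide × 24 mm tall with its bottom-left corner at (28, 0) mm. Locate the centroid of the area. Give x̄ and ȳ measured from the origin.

vertical leg: A = 28 × 120 = 3360.00, centroid at (14.00, 60.00).
horizontal leg: A = 150 × 24 = 3600.00, centroid at (103.00, 12.00).
ΣA = 6960.00 mm², ΣAx̄ = 417840.00 mm³, ΣAȳ = 244800.00 mm³.
x̄ = 417840.00/6960.00 = 60.03 mm; ȳ = 244800.00/6960.00 = 35.17 mm.

x̄ = 60.03 mm, ȳ = 35.17 mm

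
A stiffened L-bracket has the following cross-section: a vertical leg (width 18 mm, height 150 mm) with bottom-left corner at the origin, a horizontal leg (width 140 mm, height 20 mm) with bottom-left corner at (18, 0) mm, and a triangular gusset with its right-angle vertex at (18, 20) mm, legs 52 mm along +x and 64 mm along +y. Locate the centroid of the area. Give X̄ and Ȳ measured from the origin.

vertical leg: A = 18 × 150 = 2700.00, centroid at (9.00, 75.00).
horizontal leg: A = 140 × 20 = 2800.00, centroid at (88.00, 10.00).
gusset: A = ½·52·64 = 1664.00, centroid at (35.33, 41.33).
ΣA = 7164.00 mm²
ΣAX̄ = (2700.00)(9.00) + (2800.00)(88.00) + (1664.00)(35.33) = 329494.67 mm³
ΣAȲ = (2700.00)(75.00) + (2800.00)(10.00) + (1664.00)(41.33) = 299278.67 mm³
X̄ = 329494.67 / 7164.00 = 45.99 mm
Ȳ = 299278.67 / 7164.00 = 41.78 mm

X̄ = 45.99 mm, Ȳ = 41.78 mm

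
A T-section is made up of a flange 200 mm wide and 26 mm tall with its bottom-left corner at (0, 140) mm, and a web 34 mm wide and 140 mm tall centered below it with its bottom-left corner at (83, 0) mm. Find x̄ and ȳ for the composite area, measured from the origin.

x̄ = 100.00 mm, ȳ = 113.33 mm

web: A = 34 × 140 = 4760.00, centroid at (100.00, 70.00).
flange: A = 200 × 26 = 5200.00, centroid at (100.00, 153.00).
ΣA = 9960.00 mm², ΣAx̄ = 996000.00 mm³, ΣAȳ = 1128800.00 mm³.
x̄ = 996000.00/9960.00 = 100.00 mm; ȳ = 1128800.00/9960.00 = 113.33 mm.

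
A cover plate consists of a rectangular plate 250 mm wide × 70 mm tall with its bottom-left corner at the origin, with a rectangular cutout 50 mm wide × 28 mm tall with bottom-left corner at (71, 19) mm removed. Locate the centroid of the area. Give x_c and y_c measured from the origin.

Part | A | x̄ᵢ | ȳᵢ | A·x̄ᵢ | A·ȳᵢ
plate | 17500.00 | 125.00 | 35.00 | 2187500.00 | 612500.00
hole | -1400.00 | 96.00 | 33.00 | -134400.00 | -46200.00
Σ | 16100.00 |  |  | 2053100.00 | 566300.00
x_c = 2053100.00 / 16100.00 = 127.52 mm
y_c = 566300.00 / 16100.00 = 35.17 mm

x_c = 127.52 mm, y_c = 35.17 mm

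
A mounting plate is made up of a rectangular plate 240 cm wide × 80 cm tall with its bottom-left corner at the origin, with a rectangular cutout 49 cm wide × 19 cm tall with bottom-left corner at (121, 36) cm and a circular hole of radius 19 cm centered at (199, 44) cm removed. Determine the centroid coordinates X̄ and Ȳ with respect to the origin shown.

Part | A | x̄ᵢ | ȳᵢ | A·x̄ᵢ | A·ȳᵢ
plate | 19200.00 | 120.00 | 40.00 | 2304000.00 | 768000.00
hole 1 | -931.00 | 145.50 | 45.50 | -135460.50 | -42360.50
hole 2 | -1134.11 | 199.00 | 44.00 | -225688.87 | -49901.06
Σ | 17134.89 |  |  | 1942850.63 | 675738.44
X̄ = 1942850.63 / 17134.89 = 113.39 cm
Ȳ = 675738.44 / 17134.89 = 39.44 cm

X̄ = 113.39 cm, Ȳ = 39.44 cm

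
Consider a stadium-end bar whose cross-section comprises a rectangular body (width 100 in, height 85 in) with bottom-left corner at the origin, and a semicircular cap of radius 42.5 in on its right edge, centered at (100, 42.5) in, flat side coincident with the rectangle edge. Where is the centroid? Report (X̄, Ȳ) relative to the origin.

rectangular body: A = 100 × 85 = 8500.00, centroid at (50.00, 42.50).
semicircular end: A = ½π·42.5² = 2837.25, centroid at (118.04, 42.50).
ΣA = 11337.25 in², ΣAX̄ = 759902.17 in³, ΣAȲ = 481833.16 in³.
X̄ = 759902.17/11337.25 = 67.03 in; Ȳ = 481833.16/11337.25 = 42.50 in.

X̄ = 67.03 in, Ȳ = 42.50 in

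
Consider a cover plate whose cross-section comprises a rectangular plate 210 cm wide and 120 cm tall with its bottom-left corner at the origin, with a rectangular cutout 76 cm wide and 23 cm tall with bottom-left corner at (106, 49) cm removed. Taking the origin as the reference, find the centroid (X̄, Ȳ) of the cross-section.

Part | A | x̄ᵢ | ȳᵢ | A·x̄ᵢ | A·ȳᵢ
plate | 25200.00 | 105.00 | 60.00 | 2646000.00 | 1512000.00
hole | -1748.00 | 144.00 | 60.50 | -251712.00 | -105754.00
Σ | 23452.00 |  |  | 2394288.00 | 1406246.00
X̄ = 2394288.00 / 23452.00 = 102.09 cm
Ȳ = 1406246.00 / 23452.00 = 59.96 cm

X̄ = 102.09 cm, Ȳ = 59.96 cm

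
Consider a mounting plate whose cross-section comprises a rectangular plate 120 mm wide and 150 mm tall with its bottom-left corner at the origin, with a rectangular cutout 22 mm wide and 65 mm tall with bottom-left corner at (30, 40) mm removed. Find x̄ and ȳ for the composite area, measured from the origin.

x̄ = 61.64 mm, ȳ = 75.22 mm

Part | A | x̄ᵢ | ȳᵢ | A·x̄ᵢ | A·ȳᵢ
plate | 18000.00 | 60.00 | 75.00 | 1080000.00 | 1350000.00
hole | -1430.00 | 41.00 | 72.50 | -58630.00 | -103675.00
Σ | 16570.00 |  |  | 1021370.00 | 1246325.00
x̄ = 1021370.00 / 16570.00 = 61.64 mm
ȳ = 1246325.00 / 16570.00 = 75.22 mm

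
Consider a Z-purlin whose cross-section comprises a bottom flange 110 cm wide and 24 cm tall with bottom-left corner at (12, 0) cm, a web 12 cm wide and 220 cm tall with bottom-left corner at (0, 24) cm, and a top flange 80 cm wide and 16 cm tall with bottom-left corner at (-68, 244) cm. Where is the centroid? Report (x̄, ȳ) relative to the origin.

bottom flange: A = 110 × 24 = 2640.00, centroid at (67.00, 12.00).
web: A = 12 × 220 = 2640.00, centroid at (6.00, 134.00).
top flange: A = 80 × 16 = 1280.00, centroid at (-28.00, 252.00).
ΣA = 6560.00 cm², ΣAx̄ = 156880.00 cm³, ΣAȳ = 708000.00 cm³.
x̄ = 156880.00/6560.00 = 23.91 cm; ȳ = 708000.00/6560.00 = 107.93 cm.

x̄ = 23.91 cm, ȳ = 107.93 cm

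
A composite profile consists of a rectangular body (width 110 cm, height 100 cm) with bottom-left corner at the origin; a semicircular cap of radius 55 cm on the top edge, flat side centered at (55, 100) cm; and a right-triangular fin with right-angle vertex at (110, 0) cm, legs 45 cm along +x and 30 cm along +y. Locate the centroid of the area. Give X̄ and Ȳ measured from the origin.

X̄ = 57.88 cm, Ȳ = 69.57 cm

rectangular body: A = 110 × 100 = 11000.00, centroid at (55.00, 50.00).
semicircular top: A = ½π·55² = 4751.66, centroid at (55.00, 123.34).
triangular fin: A = ½·45·30 = 675.00, centroid at (125.00, 10.00).
ΣA = 16426.66 cm²
ΣAX̄ = (11000.00)(55.00) + (4751.66)(55.00) + (675.00)(125.00) = 950716.24 cm³
ΣAȲ = (11000.00)(50.00) + (4751.66)(123.34) + (675.00)(10.00) = 1142832.56 cm³
X̄ = 950716.24 / 16426.66 = 57.88 cm
Ȳ = 1142832.56 / 16426.66 = 69.57 cm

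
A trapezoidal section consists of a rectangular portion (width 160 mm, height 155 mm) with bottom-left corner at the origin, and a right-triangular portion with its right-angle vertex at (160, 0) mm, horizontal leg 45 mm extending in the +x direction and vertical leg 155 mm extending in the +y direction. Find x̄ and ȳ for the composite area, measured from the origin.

x̄ = 91.71 mm, ȳ = 74.32 mm

rectangular portion: A = 160 × 155 = 24800.00, centroid at (80.00, 77.50).
triangular portion: A = ½·45·155 = 3487.50, centroid at (175.00, 51.67).
ΣA = 28287.50 mm², ΣAx̄ = 2594312.50 mm³, ΣAȳ = 2102187.50 mm³.
x̄ = 2594312.50/28287.50 = 91.71 mm; ȳ = 2102187.50/28287.50 = 74.32 mm.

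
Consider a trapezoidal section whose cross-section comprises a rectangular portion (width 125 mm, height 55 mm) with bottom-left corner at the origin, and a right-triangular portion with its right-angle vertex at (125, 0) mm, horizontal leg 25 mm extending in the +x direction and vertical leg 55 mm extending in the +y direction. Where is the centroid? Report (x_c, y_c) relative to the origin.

Part | A | x̄ᵢ | ȳᵢ | A·x̄ᵢ | A·ȳᵢ
rectangular portion | 6875.00 | 62.50 | 27.50 | 429687.50 | 189062.50
triangular portion | 687.50 | 133.33 | 18.33 | 91666.67 | 12604.17
Σ | 7562.50 |  |  | 521354.17 | 201666.67
x_c = 521354.17 / 7562.50 = 68.94 mm
y_c = 201666.67 / 7562.50 = 26.67 mm

x_c = 68.94 mm, y_c = 26.67 mm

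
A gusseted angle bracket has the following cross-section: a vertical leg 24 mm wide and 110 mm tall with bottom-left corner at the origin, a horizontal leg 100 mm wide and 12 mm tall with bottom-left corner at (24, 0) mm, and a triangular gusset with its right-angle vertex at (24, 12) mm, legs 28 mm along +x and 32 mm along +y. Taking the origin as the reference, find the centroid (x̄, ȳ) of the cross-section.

Part | A | x̄ᵢ | ȳᵢ | A·x̄ᵢ | A·ȳᵢ
vertical leg | 2640.00 | 12.00 | 55.00 | 31680.00 | 145200.00
horizontal leg | 1200.00 | 74.00 | 6.00 | 88800.00 | 7200.00
gusset | 448.00 | 33.33 | 22.67 | 14933.33 | 10154.67
Σ | 4288.00 |  |  | 135413.33 | 162554.67
x̄ = 135413.33 / 4288.00 = 31.58 mm
ȳ = 162554.67 / 4288.00 = 37.91 mm

x̄ = 31.58 mm, ȳ = 37.91 mm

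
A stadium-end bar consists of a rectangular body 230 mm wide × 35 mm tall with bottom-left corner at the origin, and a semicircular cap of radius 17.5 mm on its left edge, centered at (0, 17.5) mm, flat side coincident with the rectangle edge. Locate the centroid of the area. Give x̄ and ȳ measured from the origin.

x̄ = 108.10 mm, ȳ = 17.50 mm

rectangular body: A = 230 × 35 = 8050.00, centroid at (115.00, 17.50).
semicircular end: A = ½π·17.5² = 481.06, centroid at (-7.43, 17.50).
ΣA = 8531.06 mm², ΣAx̄ = 922177.08 mm³, ΣAȳ = 149293.49 mm³.
x̄ = 922177.08/8531.06 = 108.10 mm; ȳ = 149293.49/8531.06 = 17.50 mm.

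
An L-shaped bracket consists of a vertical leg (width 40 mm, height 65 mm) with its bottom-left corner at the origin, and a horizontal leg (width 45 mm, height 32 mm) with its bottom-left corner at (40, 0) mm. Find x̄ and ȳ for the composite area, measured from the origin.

Part | A | x̄ᵢ | ȳᵢ | A·x̄ᵢ | A·ȳᵢ
vertical leg | 2600.00 | 20.00 | 32.50 | 52000.00 | 84500.00
horizontal leg | 1440.00 | 62.50 | 16.00 | 90000.00 | 23040.00
Σ | 4040.00 |  |  | 142000.00 | 107540.00
x̄ = 142000.00 / 4040.00 = 35.15 mm
ȳ = 107540.00 / 4040.00 = 26.62 mm

x̄ = 35.15 mm, ȳ = 26.62 mm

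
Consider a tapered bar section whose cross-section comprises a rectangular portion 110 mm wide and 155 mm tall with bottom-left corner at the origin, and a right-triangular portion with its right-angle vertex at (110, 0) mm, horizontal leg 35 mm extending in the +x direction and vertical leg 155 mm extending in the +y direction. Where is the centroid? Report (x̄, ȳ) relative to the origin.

rectangular portion: A = 110 × 155 = 17050.00, centroid at (55.00, 77.50).
triangular portion: A = ½·35·155 = 2712.50, centroid at (121.67, 51.67).
ΣA = 19762.50 mm²
ΣAx̄ = (17050.00)(55.00) + (2712.50)(121.67) = 1267770.83 mm³
ΣAȳ = (17050.00)(77.50) + (2712.50)(51.67) = 1461520.83 mm³
x̄ = 1267770.83 / 19762.50 = 64.15 mm
ȳ = 1461520.83 / 19762.50 = 73.95 mm

x̄ = 64.15 mm, ȳ = 73.95 mm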